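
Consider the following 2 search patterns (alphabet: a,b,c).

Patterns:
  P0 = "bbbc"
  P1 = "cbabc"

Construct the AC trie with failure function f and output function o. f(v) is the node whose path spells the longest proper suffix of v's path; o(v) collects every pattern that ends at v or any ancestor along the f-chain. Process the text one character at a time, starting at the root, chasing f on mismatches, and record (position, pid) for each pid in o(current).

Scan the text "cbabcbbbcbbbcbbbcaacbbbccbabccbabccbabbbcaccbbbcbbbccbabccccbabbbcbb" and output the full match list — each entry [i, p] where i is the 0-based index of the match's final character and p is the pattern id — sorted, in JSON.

Build:
Trie (insert patterns):
  n0 'ε': b→1 c→5
  n1 'b': b→2
  n2 'bb': b→3
  n3 'bbb': c→4
  n4 'bbbc': ·  [P0 ends]
  n5 'c': b→6
  n6 'cb': a→7
  n7 'cba': b→8
  n8 'cbab': c→9
  n9 'cbabc': ·  [P1 ends]

BFS fail/out derivation:
  n1('b'): parent n0 fail=0; on 'b' 0 → fail=0;  out ∅∪∅=∅
  n5('c'): parent n0 fail=0; on 'c' 0 → fail=0;  out ∅∪∅=∅
  n2('bb'): parent n1 fail=0; on 'b' 0 → fail=1;  out ∅∪∅=∅
  n6('cb'): parent n5 fail=0; on 'b' 0 → fail=1;  out ∅∪∅=∅
  n3('bbb'): parent n2 fail=1; on 'b' 1 → fail=2;  out ∅∪∅=∅
  n7('cba'): parent n6 fail=1; on 'a' 1→0 → fail=0;  out ∅∪∅=∅
  n4('bbbc'): parent n3 fail=2; on 'c' 2→1→0 → fail=5;  out {0}∪∅={0}
  n8('cbab'): parent n7 fail=0; on 'b' 0 → fail=1;  out ∅∪∅=∅
  n9('cbabc'): parent n8 fail=1; on 'c' 1→0 → fail=5;  out {1}∪∅={1}

Scan:
pos 0 'c': at 5
pos 1 'b': at 6
pos 2 'a': at 7
pos 3 'b': at 8
pos 4 'c': at 9  → match P1@[0:4]
pos 5 'b': at 6 ·f
pos 6 'b': at 2 ·f
pos 7 'b': at 3
pos 8 'c': at 4  → match P0@[5:8]
pos 9 'b': at 6 ·f
pos 10 'b': at 2 ·f
pos 11 'b': at 3
pos 12 'c': at 4  → match P0@[9:12]
pos 13 'b': at 6 ·f
pos 14 'b': at 2 ·f
pos 15 'b': at 3
pos 16 'c': at 4  → match P0@[13:16]
pos 17 'a': at 0 ·f
pos 18 'a': at 0
pos 19 'c': at 5
pos 20 'b': at 6
pos 21 'b': at 2 ·f
pos 22 'b': at 3
pos 23 'c': at 4  → match P0@[20:23]
pos 24 'c': at 5 ·f
pos 25 'b': at 6
pos 26 'a': at 7
pos 27 'b': at 8
pos 28 'c': at 9  → match P1@[24:28]
pos 29 'c': at 5 ·f
pos 30 'b': at 6
pos 31 'a': at 7
pos 32 'b': at 8
pos 33 'c': at 9  → match P1@[29:33]
pos 34 'c': at 5 ·f
pos 35 'b': at 6
pos 36 'a': at 7
pos 37 'b': at 8
pos 38 'b': at 2 ·f
pos 39 'b': at 3
pos 40 'c': at 4  → match P0@[37:40]
pos 41 'a': at 0 ·f
pos 42 'c': at 5
pos 43 'c': at 5 ·f
pos 44 'b': at 6
pos 45 'b': at 2 ·f
pos 46 'b': at 3
pos 47 'c': at 4  → match P0@[44:47]
pos 48 'b': at 6 ·f
pos 49 'b': at 2 ·f
pos 50 'b': at 3
pos 51 'c': at 4  → match P0@[48:51]
pos 52 'c': at 5 ·f
pos 53 'b': at 6
pos 54 'a': at 7
pos 55 'b': at 8
pos 56 'c': at 9  → match P1@[52:56]
pos 57 'c': at 5 ·f
pos 58 'c': at 5 ·f
pos 59 'c': at 5 ·f
pos 60 'b': at 6
pos 61 'a': at 7
pos 62 'b': at 8
pos 63 'b': at 2 ·f
pos 64 'b': at 3
pos 65 'c': at 4  → match P0@[62:65]
pos 66 'b': at 6 ·f
pos 67 'b': at 2 ·f

Matches: [[4,1],[8,0],[12,0],[16,0],[23,0],[28,1],[33,1],[40,0],[47,0],[51,0],[56,1],[65,0]]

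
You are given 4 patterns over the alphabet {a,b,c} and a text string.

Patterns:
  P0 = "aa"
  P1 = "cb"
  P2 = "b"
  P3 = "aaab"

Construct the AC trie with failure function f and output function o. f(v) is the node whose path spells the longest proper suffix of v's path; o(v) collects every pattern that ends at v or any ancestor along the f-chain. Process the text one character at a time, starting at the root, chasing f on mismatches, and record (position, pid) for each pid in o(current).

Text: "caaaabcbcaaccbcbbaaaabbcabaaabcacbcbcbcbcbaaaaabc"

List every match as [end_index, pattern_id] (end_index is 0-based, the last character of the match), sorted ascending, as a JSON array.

Construct AC machine:
Trie nodes:
  n0 'ε': a→1 b→5 c→3
  n1 'a': a→2
  n2 'aa': a→6  [P0 ends]
  n3 'c': b→4
  n4 'cb': ·  [P1 ends]
  n5 'b': ·  [P2 ends]
  n6 'aaa': b→7
  n7 'aaab': ·  [P3 ends]

Failure links (BFS by depth):
  n1('a'): parent n0 fail=0; on 'a' 0 → fail=0;  out ∅∪∅=∅
  n3('c'): parent n0 fail=0; on 'c' 0 → fail=0;  out ∅∪∅=∅
  n5('b'): parent n0 fail=0; on 'b' 0 → fail=0;  out {2}∪∅={2}
  n2('aa'): parent n1 fail=0; on 'a' 0 → fail=1;  out {0}∪∅={0}
  n4('cb'): parent n3 fail=0; on 'b' 0 → fail=5;  out {1}∪{2}={1,2}
  n6('aaa'): parent n2 fail=1; on 'a' 1 → fail=2;  out ∅∪{0}={0}
  n7('aaab'): parent n6 fail=2; on 'b' 2→1→0 → fail=5;  out {3}∪{2}={2,3}

Text stream:
pos 0 'c': at 3
pos 1 'a': at 1 (via fail)
pos 2 'a': at 2  → match P0@[1:2]
pos 3 'a': at 6  → match P0@[2:3]
pos 4 'a': at 6 (via fail)  → match P0@[3:4]
pos 5 'b': at 7  → match P2@[5:5],P3@[2:5]
pos 6 'c': at 3 (via fail)
pos 7 'b': at 4  → match P1@[6:7],P2@[7:7]
pos 8 'c': at 3 (via fail)
pos 9 'a': at 1 (via fail)
pos 10 'a': at 2  → match P0@[9:10]
pos 11 'c': at 3 (via fail)
pos 12 'c': at 3 (via fail)
pos 13 'b': at 4  → match P1@[12:13],P2@[13:13]
pos 14 'c': at 3 (via fail)
pos 15 'b': at 4  → match P1@[14:15],P2@[15:15]
pos 16 'b': at 5 (via fail)  → match P2@[16:16]
pos 17 'a': at 1 (via fail)
pos 18 'a': at 2  → match P0@[17:18]
pos 19 'a': at 6  → match P0@[18:19]
pos 20 'a': at 6 (via fail)  → match P0@[19:20]
pos 21 'b': at 7  → match P2@[21:21],P3@[18:21]
pos 22 'b': at 5 (via fail)  → match P2@[22:22]
pos 23 'c': at 3 (via fail)
pos 24 'a': at 1 (via fail)
pos 25 'b': at 5 (via fail)  → match P2@[25:25]
pos 26 'a': at 1 (via fail)
pos 27 'a': at 2  → match P0@[26:27]
pos 28 'a': at 6  → match P0@[27:28]
pos 29 'b': at 7  → match P2@[29:29],P3@[26:29]
pos 30 'c': at 3 (via fail)
pos 31 'a': at 1 (via fail)
pos 32 'c': at 3 (via fail)
pos 33 'b': at 4  → match P1@[32:33],P2@[33:33]
pos 34 'c': at 3 (via fail)
pos 35 'b': at 4  → match P1@[34:35],P2@[35:35]
pos 36 'c': at 3 (via fail)
pos 37 'b': at 4  → match P1@[36:37],P2@[37:37]
pos 38 'c': at 3 (via fail)
pos 39 'b': at 4  → match P1@[38:39],P2@[39:39]
pos 40 'c': at 3 (via fail)
pos 41 'b': at 4  → match P1@[40:41],P2@[41:41]
pos 42 'a': at 1 (via fail)
pos 43 'a': at 2  → match P0@[42:43]
pos 44 'a': at 6  → match P0@[43:44]
pos 45 'a': at 6 (via fail)  → match P0@[44:45]
pos 46 'a': at 6 (via fail)  → match P0@[45:46]
pos 47 'b': at 7  → match P2@[47:47],P3@[44:47]
pos 48 'c': at 3 (via fail)

All matches (sorted): [[2,0],[3,0],[4,0],[5,2],[5,3],[7,1],[7,2],[10,0],[13,1],[13,2],[15,1],[15,2],[16,2],[18,0],[19,0],[20,0],[21,2],[21,3],[22,2],[25,2],[27,0],[28,0],[29,2],[29,3],[33,1],[33,2],[35,1],[35,2],[37,1],[37,2],[39,1],[39,2],[41,1],[41,2],[43,0],[44,0],[45,0],[46,0],[47,2],[47,3]]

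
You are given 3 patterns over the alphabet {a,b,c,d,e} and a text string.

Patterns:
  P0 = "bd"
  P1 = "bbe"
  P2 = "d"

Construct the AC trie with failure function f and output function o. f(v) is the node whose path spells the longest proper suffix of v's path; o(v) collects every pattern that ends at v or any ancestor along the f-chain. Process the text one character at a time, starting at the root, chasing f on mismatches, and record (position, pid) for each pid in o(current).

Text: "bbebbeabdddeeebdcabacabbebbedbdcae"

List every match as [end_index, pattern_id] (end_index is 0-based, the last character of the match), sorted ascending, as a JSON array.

Construct AC machine:
Trie nodes:
  0='ε' goto b→1 d→5
  1='b' goto b→3 d→2
  2='bd' goto ·  [P0 ends]
  3='bb' goto e→4
  4='bbe' goto ·  [P1 ends]
  5='d' goto ·  [P2 ends]

BFS fail/out derivation:
  n1('b'): parent n0 fail=0; on 'b' 0 → fail=0;  out ∅∪∅=∅
  n5('d'): parent n0 fail=0; on 'd' 0 → fail=0;  out {2}∪∅={2}
  n2('bd'): parent n1 fail=0; on 'd' 0 → fail=5;  out {0}∪{2}={0,2}
  n3('bb'): parent n1 fail=0; on 'b' 0 → fail=1;  out ∅∪∅=∅
  n4('bbe'): parent n3 fail=1; on 'e' 1→0 → fail=0;  out {1}∪∅={1}

Scan:
pos 0 'b': at 1
pos 1 'b': at 3
pos 2 'e': at 4  emit P1@[0:2]
pos 3 'b': at 1 (fail-walked)
pos 4 'b': at 3
pos 5 'e': at 4  emit P1@[3:5]
pos 6 'a': at 0 (fail-walked)
pos 7 'b': at 1
pos 8 'd': at 2  emit P0@[7:8],P2@[8:8]
pos 9 'd': at 5 (fail-walked)  emit P2@[9:9]
pos 10 'd': at 5 (fail-walked)  emit P2@[10:10]
pos 11 'e': at 0 (fail-walked)
pos 12 'e': at 0
pos 13 'e': at 0
pos 14 'b': at 1
pos 15 'd': at 2  emit P0@[14:15],P2@[15:15]
pos 16 'c': at 0 (fail-walked)
pos 17 'a': at 0
pos 18 'b': at 1
pos 19 'a': at 0 (fail-walked)
pos 20 'c': at 0
pos 21 'a': at 0
pos 22 'b': at 1
pos 23 'b': at 3
pos 24 'e': at 4  emit P1@[22:24]
pos 25 'b': at 1 (fail-walked)
pos 26 'b': at 3
pos 27 'e': at 4  emit P1@[25:27]
pos 28 'd': at 5 (fail-walked)  emit P2@[28:28]
pos 29 'b': at 1 (fail-walked)
pos 30 'd': at 2  emit P0@[29:30],P2@[30:30]
pos 31 'c': at 0 (fail-walked)
pos 32 'a': at 0
pos 33 'e': at 0

Matches: [[2,1],[5,1],[8,0],[8,2],[9,2],[10,2],[15,0],[15,2],[24,1],[27,1],[28,2],[30,0],[30,2]]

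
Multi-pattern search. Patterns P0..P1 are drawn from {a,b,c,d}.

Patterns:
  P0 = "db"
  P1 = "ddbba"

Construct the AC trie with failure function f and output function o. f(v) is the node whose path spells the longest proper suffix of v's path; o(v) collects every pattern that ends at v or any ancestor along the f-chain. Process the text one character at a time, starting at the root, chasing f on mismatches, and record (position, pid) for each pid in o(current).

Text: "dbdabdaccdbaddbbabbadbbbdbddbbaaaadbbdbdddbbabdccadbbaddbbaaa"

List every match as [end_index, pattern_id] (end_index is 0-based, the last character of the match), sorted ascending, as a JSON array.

Build:
Trie nodes:
  n0 'ε': d→1
  n1 'd': b→2 d→3
  n2 'db': ·  ←P0
  n3 'dd': b→4
  n4 'ddb': b→5
  n5 'ddbb': a→6
  n6 'ddbba': ·  ←P1

Failure links (BFS by depth):
  fail(1) 'd': from fail(0)=0 chase 'd': 0 ⇒ 0;  out=∅∪out(0)=∅
  fail(2) 'db': from fail(1)=0 chase 'b': 0 ⇒ 0;  out={0}∪out(0)={0}
  fail(3) 'dd': from fail(1)=0 chase 'd': 0 ⇒ 1;  out=∅∪out(1)=∅
  fail(4) 'ddb': from fail(3)=1 chase 'b': 1 ⇒ 2;  out=∅∪out(2)={0}
  fail(5) 'ddbb': from fail(4)=2 chase 'b': 2→0 ⇒ 0;  out=∅∪out(0)=∅
  fail(6) 'ddbba': from fail(5)=0 chase 'a': 0 ⇒ 0;  out={1}∪out(0)={1}

Text stream:
[0] read 'd'  n0⇒n1
[1] read 'b'  n1⇒n2  ** P0@[0:1]
[2] read 'd'  n2⇒n1 (fail-walked)
[3] read 'a'  n1⇒n0 (fail-walked)
[4] read 'b'  n0⇒n0
[5] read 'd'  n0⇒n1
[6] read 'a'  n1⇒n0 (fail-walked)
[7] read 'c'  n0⇒n0
[8] read 'c'  n0⇒n0
[9] read 'd'  n0⇒n1
[10] read 'b'  n1⇒n2  ** P0@[9:10]
[11] read 'a'  n2⇒n0 (fail-walked)
[12] read 'd'  n0⇒n1
[13] read 'd'  n1⇒n3
[14] read 'b'  n3⇒n4  ** P0@[13:14]
[15] read 'b'  n4⇒n5
[16] read 'a'  n5⇒n6  ** P1@[12:16]
[17] read 'b'  n6⇒n0 (fail-walked)
[18] read 'b'  n0⇒n0
[19] read 'a'  n0⇒n0
[20] read 'd'  n0⇒n1
[21] read 'b'  n1⇒n2  ** P0@[20:21]
[22] read 'b'  n2⇒n0 (fail-walked)
[23] read 'b'  n0⇒n0
[24] read 'd'  n0⇒n1
[25] read 'b'  n1⇒n2  ** P0@[24:25]
[26] read 'd'  n2⇒n1 (fail-walked)
[27] read 'd'  n1⇒n3
[28] read 'b'  n3⇒n4  ** P0@[27:28]
[29] read 'b'  n4⇒n5
[30] read 'a'  n5⇒n6  ** P1@[26:30]
[31] read 'a'  n6⇒n0 (fail-walked)
[32] read 'a'  n0⇒n0
[33] read 'a'  n0⇒n0
[34] read 'd'  n0⇒n1
[35] read 'b'  n1⇒n2  ** P0@[34:35]
[36] read 'b'  n2⇒n0 (fail-walked)
[37] read 'd'  n0⇒n1
[38] read 'b'  n1⇒n2  ** P0@[37:38]
[39] read 'd'  n2⇒n1 (fail-walked)
[40] read 'd'  n1⇒n3
[41] read 'd'  n3⇒n3 (fail-walked)
[42] read 'b'  n3⇒n4  ** P0@[41:42]
[43] read 'b'  n4⇒n5
[44] read 'a'  n5⇒n6  ** P1@[40:44]
[45] read 'b'  n6⇒n0 (fail-walked)
[46] read 'd'  n0⇒n1
[47] read 'c'  n1⇒n0 (fail-walked)
[48] read 'c'  n0⇒n0
[49] read 'a'  n0⇒n0
[50] read 'd'  n0⇒n1
[51] read 'b'  n1⇒n2  ** P0@[50:51]
[52] read 'b'  n2⇒n0 (fail-walked)
[53] read 'a'  n0⇒n0
[54] read 'd'  n0⇒n1
[55] read 'd'  n1⇒n3
[56] read 'b'  n3⇒n4  ** P0@[55:56]
[57] read 'b'  n4⇒n5
[58] read 'a'  n5⇒n6  ** P1@[54:58]
[59] read 'a'  n6⇒n0 (fail-walked)
[60] read 'a'  n0⇒n0

Matches: [[1,0],[10,0],[14,0],[16,1],[21,0],[25,0],[28,0],[30,1],[35,0],[38,0],[42,0],[44,1],[51,0],[56,0],[58,1]]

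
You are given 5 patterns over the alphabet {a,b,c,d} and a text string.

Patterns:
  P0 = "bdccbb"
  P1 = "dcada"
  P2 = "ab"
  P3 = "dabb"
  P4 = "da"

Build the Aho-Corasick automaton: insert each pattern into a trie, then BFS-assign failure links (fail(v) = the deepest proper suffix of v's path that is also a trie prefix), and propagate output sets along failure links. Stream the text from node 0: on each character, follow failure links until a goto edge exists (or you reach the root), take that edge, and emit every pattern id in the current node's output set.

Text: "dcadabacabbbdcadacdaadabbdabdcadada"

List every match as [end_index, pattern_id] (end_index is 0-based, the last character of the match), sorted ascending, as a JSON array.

Construct AC machine:
Trie nodes:
  0='ε' goto a→12 b→1 d→7
  1='b' goto d→2
  2='bd' goto c→3
  3='bdc' goto c→4
  4='bdcc' goto b→5
  5='bdccb' goto b→6
  6='bdccbb' goto ·  [P0 ends]
  7='d' goto a→14 c→8
  8='dc' goto a→9
  9='dca' goto d→10
  10='dcad' goto a→11
  11='dcada' goto ·  [P1 ends]
  12='a' goto b→13
  13='ab' goto ·  [P2 ends]
  14='da' goto b→15  [P4 ends]
  15='dab' goto b→16
  16='dabb' goto ·  [P3 ends]

BFS fail/out derivation:
  n1('b'): parent n0 fail=0; on 'b' 0 → fail=0;  out ∅∪∅=∅
  n7('d'): parent n0 fail=0; on 'd' 0 → fail=0;  out ∅∪∅=∅
  n12('a'): parent n0 fail=0; on 'a' 0 → fail=0;  out ∅∪∅=∅
  n2('bd'): parent n1 fail=0; on 'd' 0 → fail=7;  out ∅∪∅=∅
  n8('dc'): parent n7 fail=0; on 'c' 0 → fail=0;  out ∅∪∅=∅
  n13('ab'): parent n12 fail=0; on 'b' 0 → fail=1;  out {2}∪∅={2}
  n14('da'): parent n7 fail=0; on 'a' 0 → fail=12;  out {4}∪∅={4}
  n3('bdc'): parent n2 fail=7; on 'c' 7 → fail=8;  out ∅∪∅=∅
  n9('dca'): parent n8 fail=0; on 'a' 0 → fail=12;  out ∅∪∅=∅
  n15('dab'): parent n14 fail=12; on 'b' 12 → fail=13;  out ∅∪{2}={2}
  n4('bdcc'): parent n3 fail=8; on 'c' 8→0 → fail=0;  out ∅∪∅=∅
  n10('dcad'): parent n9 fail=12; on 'd' 12→0 → fail=7;  out ∅∪∅=∅
  n16('dabb'): parent n15 fail=13; on 'b' 13→1→0 → fail=1;  out {3}∪∅={3}
  n5('bdccb'): parent n4 fail=0; on 'b' 0 → fail=1;  out ∅∪∅=∅
  n11('dcada'): parent n10 fail=7; on 'a' 7 → fail=14;  out {1}∪{4}={1,4}
  n6('bdccbb'): parent n5 fail=1; on 'b' 1→0 → fail=1;  out {0}∪∅={0}

Scan:
pos 0 'd': at 7
pos 1 'c': at 8
pos 2 'a': at 9
pos 3 'd': at 10
pos 4 'a': at 11  → match P1@[0:4],P4@[3:4]
pos 5 'b': at 15 (via fail)  → match P2@[4:5]
pos 6 'a': at 12 (via fail)
pos 7 'c': at 0 (via fail)
pos 8 'a': at 12
pos 9 'b': at 13  → match P2@[8:9]
pos 10 'b': at 1 (via fail)
pos 11 'b': at 1 (via fail)
pos 12 'd': at 2
pos 13 'c': at 3
pos 14 'a': at 9 (via fail)
pos 15 'd': at 10
pos 16 'a': at 11  → match P1@[12:16],P4@[15:16]
pos 17 'c': at 0 (via fail)
pos 18 'd': at 7
pos 19 'a': at 14  → match P4@[18:19]
pos 20 'a': at 12 (via fail)
pos 21 'd': at 7 (via fail)
pos 22 'a': at 14  → match P4@[21:22]
pos 23 'b': at 15  → match P2@[22:23]
pos 24 'b': at 16  → match P3@[21:24]
pos 25 'd': at 2 (via fail)
pos 26 'a': at 14 (via fail)  → match P4@[25:26]
pos 27 'b': at 15  → match P2@[26:27]
pos 28 'd': at 2 (via fail)
pos 29 'c': at 3
pos 30 'a': at 9 (via fail)
pos 31 'd': at 10
pos 32 'a': at 11  → match P1@[28:32],P4@[31:32]
pos 33 'd': at 7 (via fail)
pos 34 'a': at 14  → match P4@[33:34]

Result: [[4,1],[4,4],[5,2],[9,2],[16,1],[16,4],[19,4],[22,4],[23,2],[24,3],[26,4],[27,2],[32,1],[32,4],[34,4]]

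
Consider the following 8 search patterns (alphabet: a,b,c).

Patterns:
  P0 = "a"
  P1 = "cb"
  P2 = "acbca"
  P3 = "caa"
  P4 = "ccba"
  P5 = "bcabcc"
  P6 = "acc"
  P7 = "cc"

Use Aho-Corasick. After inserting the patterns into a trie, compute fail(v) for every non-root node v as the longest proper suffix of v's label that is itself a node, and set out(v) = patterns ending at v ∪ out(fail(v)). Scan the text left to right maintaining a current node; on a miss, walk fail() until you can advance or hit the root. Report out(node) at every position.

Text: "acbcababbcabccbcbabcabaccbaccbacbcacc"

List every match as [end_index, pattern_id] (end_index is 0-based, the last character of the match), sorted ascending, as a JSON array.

Construct AC machine:
Trie nodes:
  n0 'ε': a→1 b→13 c→2
  n1 'a': c→4  [P0 ends]
  n2 'c': a→8 b→3 c→10
  n3 'cb': ·  [P1 ends]
  n4 'ac': b→5 c→19
  n5 'acb': c→6
  n6 'acbc': a→7
  n7 'acbca': ·  [P2 ends]
  n8 'ca': a→9
  n9 'caa': ·  [P3 ends]
  n10 'cc': b→11  [P7 ends]
  n11 'ccb': a→12
  n12 'ccba': ·  [P4 ends]
  n13 'b': c→14
  n14 'bc': a→15
  n15 'bca': b→16
  n16 'bcab': c→17
  n17 'bcabc': c→18
  n18 'bcabcc': ·  [P5 ends]
  n19 'acc': ·  [P6 ends]

BFS fail/out derivation:
  n1('a'): parent n0 fail=0; on 'a' 0 → fail=0;  out {0}∪∅={0}
  n2('c'): parent n0 fail=0; on 'c' 0 → fail=0;  out ∅∪∅=∅
  n13('b'): parent n0 fail=0; on 'b' 0 → fail=0;  out ∅∪∅=∅
  n3('cb'): parent n2 fail=0; on 'b' 0 → fail=13;  out {1}∪∅={1}
  n4('ac'): parent n1 fail=0; on 'c' 0 → fail=2;  out ∅∪∅=∅
  n8('ca'): parent n2 fail=0; on 'a' 0 → fail=1;  out ∅∪{0}={0}
  n10('cc'): parent n2 fail=0; on 'c' 0 → fail=2;  out {7}∪∅={7}
  n14('bc'): parent n13 fail=0; on 'c' 0 → fail=2;  out ∅∪∅=∅
  n5('acb'): parent n4 fail=2; on 'b' 2 → fail=3;  out ∅∪{1}={1}
  n9('caa'): parent n8 fail=1; on 'a' 1→0 → fail=1;  out {3}∪{0}={0,3}
  n11('ccb'): parent n10 fail=2; on 'b' 2 → fail=3;  out ∅∪{1}={1}
  n15('bca'): parent n14 fail=2; on 'a' 2 → fail=8;  out ∅∪{0}={0}
  n19('acc'): parent n4 fail=2; on 'c' 2 → fail=10;  out {6}∪{7}={6,7}
  n6('acbc'): parent n5 fail=3; on 'c' 3→13 → fail=14;  out ∅∪∅=∅
  n12('ccba'): parent n11 fail=3; on 'a' 3→13→0 → fail=1;  out {4}∪{0}={0,4}
  n16('bcab'): parent n15 fail=8; on 'b' 8→1→0 → fail=13;  out ∅∪∅=∅
  n7('acbca'): parent n6 fail=14; on 'a' 14 → fail=15;  out {2}∪{0}={0,2}
  n17('bcabc'): parent n16 fail=13; on 'c' 13 → fail=14;  out ∅∪∅=∅
  n18('bcabcc'): parent n17 fail=14; on 'c' 14→2 → fail=10;  out {5}∪{7}={5,7}

Run:
[0] read 'a'  n0⇒n1  → match P0@[0:0]
[1] read 'c'  n1⇒n4
[2] read 'b'  n4⇒n5  → match P1@[1:2]
[3] read 'c'  n5⇒n6
[4] read 'a'  n6⇒n7  → match P0@[4:4],P2@[0:4]
[5] read 'b'  n7⇒n16 (via fail)
[6] read 'a'  n16⇒n1 (via fail)  → match P0@[6:6]
[7] read 'b'  n1⇒n13 (via fail)
[8] read 'b'  n13⇒n13 (via fail)
[9] read 'c'  n13⇒n14
[10] read 'a'  n14⇒n15  → match P0@[10:10]
[11] read 'b'  n15⇒n16
[12] read 'c'  n16⇒n17
[13] read 'c'  n17⇒n18  → match P5@[8:13],P7@[12:13]
[14] read 'b'  n18⇒n11 (via fail)  → match P1@[13:14]
[15] read 'c'  n11⇒n14 (via fail)
[16] read 'b'  n14⇒n3 (via fail)  → match P1@[15:16]
[17] read 'a'  n3⇒n1 (via fail)  → match P0@[17:17]
[18] read 'b'  n1⇒n13 (via fail)
[19] read 'c'  n13⇒n14
[20] read 'a'  n14⇒n15  → match P0@[20:20]
[21] read 'b'  n15⇒n16
[22] read 'a'  n16⇒n1 (via fail)  → match P0@[22:22]
[23] read 'c'  n1⇒n4
[24] read 'c'  n4⇒n19  → match P6@[22:24],P7@[23:24]
[25] read 'b'  n19⇒n11 (via fail)  → match P1@[24:25]
[26] read 'a'  n11⇒n12  → match P0@[26:26],P4@[23:26]
[27] read 'c'  n12⇒n4 (via fail)
[28] read 'c'  n4⇒n19  → match P6@[26:28],P7@[27:28]
[29] read 'b'  n19⇒n11 (via fail)  → match P1@[28:29]
[30] read 'a'  n11⇒n12  → match P0@[30:30],P4@[27:30]
[31] read 'c'  n12⇒n4 (via fail)
[32] read 'b'  n4⇒n5  → match P1@[31:32]
[33] read 'c'  n5⇒n6
[34] read 'a'  n6⇒n7  → match P0@[34:34],P2@[30:34]
[35] read 'c'  n7⇒n4 (via fail)
[36] read 'c'  n4⇒n19  → match P6@[34:36],P7@[35:36]

Matches: [[0,0],[2,1],[4,0],[4,2],[6,0],[10,0],[13,5],[13,7],[14,1],[16,1],[17,0],[20,0],[22,0],[24,6],[24,7],[25,1],[26,0],[26,4],[28,6],[28,7],[29,1],[30,0],[30,4],[32,1],[34,0],[34,2],[36,6],[36,7]]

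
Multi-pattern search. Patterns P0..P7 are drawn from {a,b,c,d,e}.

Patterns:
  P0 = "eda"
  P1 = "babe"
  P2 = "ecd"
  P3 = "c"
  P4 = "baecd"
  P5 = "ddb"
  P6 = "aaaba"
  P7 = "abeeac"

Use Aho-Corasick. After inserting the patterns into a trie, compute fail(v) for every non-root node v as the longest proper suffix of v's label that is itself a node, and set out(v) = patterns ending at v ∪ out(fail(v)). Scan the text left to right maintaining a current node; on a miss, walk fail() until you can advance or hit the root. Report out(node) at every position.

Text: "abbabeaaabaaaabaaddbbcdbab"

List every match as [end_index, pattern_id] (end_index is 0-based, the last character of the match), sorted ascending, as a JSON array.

Build:
Trie (insert patterns):
  n0 'ε': a→17 b→4 c→10 d→14 e→1
  n1 'e': c→8 d→2
  n2 'ed': a→3
  n3 'eda': ·  [P0 ends]
  n4 'b': a→5
  n5 'ba': b→6 e→11
  n6 'bab': e→7
  n7 'babe': ·  [P1 ends]
  n8 'ec': d→9
  n9 'ecd': ·  [P2 ends]
  n10 'c': ·  [P3 ends]
  n11 'bae': c→12
  n12 'baec': d→13
  n13 'baecd': ·  [P4 ends]
  n14 'd': d→15
  n15 'dd': b→16
  n16 'ddb': ·  [P5 ends]
  n17 'a': a→18 b→22
  n18 'aa': a→19
  n19 'aaa': b→20
  n20 'aaab': a→21
  n21 'aaaba': ·  [P6 ends]
  n22 'ab': e→23
  n23 'abe': e→24
  n24 'abee': a→25
  n25 'abeea': c→26
  n26 'abeeac': ·  [P7 ends]

Failure links (BFS by depth):
  fail(1) 'e': from fail(0)=0 chase 'e': 0 ⇒ 0;  out=∅∪out(0)=∅
  fail(4) 'b': from fail(0)=0 chase 'b': 0 ⇒ 0;  out=∅∪out(0)=∅
  fail(10) 'c': from fail(0)=0 chase 'c': 0 ⇒ 0;  out={3}∪out(0)={3}
  fail(14) 'd': from fail(0)=0 chase 'd': 0 ⇒ 0;  out=∅∪out(0)=∅
  fail(17) 'a': from fail(0)=0 chase 'a': 0 ⇒ 0;  out=∅∪out(0)=∅
  fail(2) 'ed': from fail(1)=0 chase 'd': 0 ⇒ 14;  out=∅∪out(14)=∅
  fail(5) 'ba': from fail(4)=0 chase 'a': 0 ⇒ 17;  out=∅∪out(17)=∅
  fail(8) 'ec': from fail(1)=0 chase 'c': 0 ⇒ 10;  out=∅∪out(10)={3}
  fail(15) 'dd': from fail(14)=0 chase 'd': 0 ⇒ 14;  out=∅∪out(14)=∅
  fail(18) 'aa': from fail(17)=0 chase 'a': 0 ⇒ 17;  out=∅∪out(17)=∅
  fail(22) 'ab': from fail(17)=0 chase 'b': 0 ⇒ 4;  out=∅∪out(4)=∅
  fail(3) 'eda': from fail(2)=14 chase 'a': 14→0 ⇒ 17;  out={0}∪out(17)={0}
  fail(6) 'bab': from fail(5)=17 chase 'b': 17 ⇒ 22;  out=∅∪out(22)=∅
  fail(9) 'ecd': from fail(8)=10 chase 'd': 10→0 ⇒ 14;  out={2}∪out(14)={2}
  fail(11) 'bae': from fail(5)=17 chase 'e': 17→0 ⇒ 1;  out=∅∪out(1)=∅
  fail(16) 'ddb': from fail(15)=14 chase 'b': 14→0 ⇒ 4;  out={5}∪out(4)={5}
  fail(19) 'aaa': from fail(18)=17 chase 'a': 17 ⇒ 18;  out=∅∪out(18)=∅
  fail(23) 'abe': from fail(22)=4 chase 'e': 4→0 ⇒ 1;  out=∅∪out(1)=∅
  fail(7) 'babe': from fail(6)=22 chase 'e': 22 ⇒ 23;  out={1}∪out(23)={1}
  fail(12) 'baec': from fail(11)=1 chase 'c': 1 ⇒ 8;  out=∅∪out(8)={3}
  fail(20) 'aaab': from fail(19)=18 chase 'b': 18→17 ⇒ 22;  out=∅∪out(22)=∅
  fail(24) 'abee': from fail(23)=1 chase 'e': 1→0 ⇒ 1;  out=∅∪out(1)=∅
  fail(13) 'baecd': from fail(12)=8 chase 'd': 8 ⇒ 9;  out={4}∪out(9)={2,4}
  fail(21) 'aaaba': from fail(20)=22 chase 'a': 22→4 ⇒ 5;  out={6}∪out(5)={6}
  fail(25) 'abeea': from fail(24)=1 chase 'a': 1→0 ⇒ 17;  out=∅∪out(17)=∅
  fail(26) 'abeeac': from fail(25)=17 chase 'c': 17→0 ⇒ 10;  out={7}∪out(10)={3,7}

Scan:
[0] read 'a'  n0⇒n17
[1] read 'b'  n17⇒n22
[2] read 'b'  n22⇒n4 (via fail)
[3] read 'a'  n4⇒n5
[4] read 'b'  n5⇒n6
[5] read 'e'  n6⇒n7  emit P1@[2:5]
[6] read 'a'  n7⇒n17 (via fail)
[7] read 'a'  n17⇒n18
[8] read 'a'  n18⇒n19
[9] read 'b'  n19⇒n20
[10] read 'a'  n20⇒n21  emit P6@[6:10]
[11] read 'a'  n21⇒n18 (via fail)
[12] read 'a'  n18⇒n19
[13] read 'a'  n19⇒n19 (via fail)
[14] read 'b'  n19⇒n20
[15] read 'a'  n20⇒n21  emit P6@[11:15]
[16] read 'a'  n21⇒n18 (via fail)
[17] read 'd'  n18⇒n14 (via fail)
[18] read 'd'  n14⇒n15
[19] read 'b'  n15⇒n16  emit P5@[17:19]
[20] read 'b'  n16⇒n4 (via fail)
[21] read 'c'  n4⇒n10 (via fail)  emit P3@[21:21]
[22] read 'd'  n10⇒n14 (via fail)
[23] read 'b'  n14⇒n4 (via fail)
[24] read 'a'  n4⇒n5
[25] read 'b'  n5⇒n6

Matches: [[5,1],[10,6],[15,6],[19,5],[21,3]]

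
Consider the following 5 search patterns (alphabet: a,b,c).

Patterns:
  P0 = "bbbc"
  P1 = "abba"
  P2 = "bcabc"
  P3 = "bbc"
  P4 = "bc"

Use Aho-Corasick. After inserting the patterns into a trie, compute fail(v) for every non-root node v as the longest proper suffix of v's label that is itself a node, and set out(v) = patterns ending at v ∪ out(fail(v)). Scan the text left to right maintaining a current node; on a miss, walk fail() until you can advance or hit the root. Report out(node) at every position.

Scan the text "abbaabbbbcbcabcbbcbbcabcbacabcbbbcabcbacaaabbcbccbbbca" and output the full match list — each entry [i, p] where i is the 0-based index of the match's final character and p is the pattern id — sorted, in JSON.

Construct AC machine:
Trie (insert patterns):
  n0 'ε': a→5 b→1
  n1 'b': b→2 c→9
  n2 'bb': b→3 c→13
  n3 'bbb': c→4
  n4 'bbbc': ·  [P0 ends]
  n5 'a': b→6
  n6 'ab': b→7
  n7 'abb': a→8
  n8 'abba': ·  [P1 ends]
  n9 'bc': a→10  [P4 ends]
  n10 'bca': b→11
  n11 'bcab': c→12
  n12 'bcabc': ·  [P2 ends]
  n13 'bbc': ·  [P3 ends]

BFS fail/out derivation:
  fail(1) 'b': from fail(0)=0 chase 'b': 0 ⇒ 0;  out=∅∪out(0)=∅
  fail(5) 'a': from fail(0)=0 chase 'a': 0 ⇒ 0;  out=∅∪out(0)=∅
  fail(2) 'bb': from fail(1)=0 chase 'b': 0 ⇒ 1;  out=∅∪out(1)=∅
  fail(6) 'ab': from fail(5)=0 chase 'b': 0 ⇒ 1;  out=∅∪out(1)=∅
  fail(9) 'bc': from fail(1)=0 chase 'c': 0 ⇒ 0;  out={4}∪out(0)={4}
  fail(3) 'bbb': from fail(2)=1 chase 'b': 1 ⇒ 2;  out=∅∪out(2)=∅
  fail(7) 'abb': from fail(6)=1 chase 'b': 1 ⇒ 2;  out=∅∪out(2)=∅
  fail(10) 'bca': from fail(9)=0 chase 'a': 0 ⇒ 5;  out=∅∪out(5)=∅
  fail(13) 'bbc': from fail(2)=1 chase 'c': 1 ⇒ 9;  out={3}∪out(9)={3,4}
  fail(4) 'bbbc': from fail(3)=2 chase 'c': 2 ⇒ 13;  out={0}∪out(13)={0,3,4}
  fail(8) 'abba': from fail(7)=2 chase 'a': 2→1→0 ⇒ 5;  out={1}∪out(5)={1}
  fail(11) 'bcab': from fail(10)=5 chase 'b': 5 ⇒ 6;  out=∅∪out(6)=∅
  fail(12) 'bcabc': from fail(11)=6 chase 'c': 6→1 ⇒ 9;  out={2}∪out(9)={2,4}

Scan:
i=0 'a': node 0→5
i=1 'b': node 5→6
i=2 'b': node 6→7
i=3 'a': node 7→8  → match P1@[0:3]
i=4 'a': node 8→5 ·f
i=5 'b': node 5→6
i=6 'b': node 6→7
i=7 'b': node 7→3 ·f
i=8 'b': node 3→3 ·f
i=9 'c': node 3→4  → match P0@[6:9],P3@[7:9],P4@[8:9]
i=10 'b': node 4→1 ·f
i=11 'c': node 1→9  → match P4@[10:11]
i=12 'a': node 9→10
i=13 'b': node 10→11
i=14 'c': node 11→12  → match P2@[10:14],P4@[13:14]
i=15 'b': node 12→1 ·f
i=16 'b': node 1→2
i=17 'c': node 2→13  → match P3@[15:17],P4@[16:17]
i=18 'b': node 13→1 ·f
i=19 'b': node 1→2
i=20 'c': node 2→13  → match P3@[18:20],P4@[19:20]
i=21 'a': node 13→10 ·f
i=22 'b': node 10→11
i=23 'c': node 11→12  → match P2@[19:23],P4@[22:23]
i=24 'b': node 12→1 ·f
i=25 'a': node 1→5 ·f
i=26 'c': node 5→0 ·f
i=27 'a': node 0→5
i=28 'b': node 5→6
i=29 'c': node 6→9 ·f  → match P4@[28:29]
i=30 'b': node 9→1 ·f
i=31 'b': node 1→2
i=32 'b': node 2→3
i=33 'c': node 3→4  → match P0@[30:33],P3@[31:33],P4@[32:33]
i=34 'a': node 4→10 ·f
i=35 'b': node 10→11
i=36 'c': node 11→12  → match P2@[32:36],P4@[35:36]
i=37 'b': node 12→1 ·f
i=38 'a': node 1→5 ·f
i=39 'c': node 5→0 ·f
i=40 'a': node 0→5
i=41 'a': node 5→5 ·f
i=42 'a': node 5→5 ·f
i=43 'b': node 5→6
i=44 'b': node 6→7
i=45 'c': node 7→13 ·f  → match P3@[43:45],P4@[44:45]
i=46 'b': node 13→1 ·f
i=47 'c': node 1→9  → match P4@[46:47]
i=48 'c': node 9→0 ·f
i=49 'b': node 0→1
i=50 'b': node 1→2
i=51 'b': node 2→3
i=52 'c': node 3→4  → match P0@[49:52],P3@[50:52],P4@[51:52]
i=53 'a': node 4→10 ·f

Result: [[3,1],[9,0],[9,3],[9,4],[11,4],[14,2],[14,4],[17,3],[17,4],[20,3],[20,4],[23,2],[23,4],[29,4],[33,0],[33,3],[33,4],[36,2],[36,4],[45,3],[45,4],[47,4],[52,0],[52,3],[52,4]]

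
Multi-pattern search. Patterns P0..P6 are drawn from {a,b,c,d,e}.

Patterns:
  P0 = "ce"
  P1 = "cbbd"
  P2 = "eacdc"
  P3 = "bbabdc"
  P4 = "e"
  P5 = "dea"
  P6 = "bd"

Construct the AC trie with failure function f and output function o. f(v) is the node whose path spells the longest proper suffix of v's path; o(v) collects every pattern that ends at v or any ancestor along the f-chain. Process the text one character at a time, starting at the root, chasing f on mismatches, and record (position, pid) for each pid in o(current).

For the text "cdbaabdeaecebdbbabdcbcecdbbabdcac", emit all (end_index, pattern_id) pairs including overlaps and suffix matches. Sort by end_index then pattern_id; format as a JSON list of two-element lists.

Build:
Trie nodes:
  n0 'ε': b→11 c→1 d→17 e→6
  n1 'c': b→3 e→2
  n2 'ce': ·  ←P0
  n3 'cb': b→4
  n4 'cbb': d→5
  n5 'cbbd': ·  ←P1
  n6 'e': a→7  ←P4
  n7 'ea': c→8
  n8 'eac': d→9
  n9 'eacd': c→10
  n10 'eacdc': ·  ←P2
  n11 'b': b→12 d→20
  n12 'bb': a→13
  n13 'bba': b→14
  n14 'bbab': d→15
  n15 'bbabd': c→16
  n16 'bbabdc': ·  ←P3
  n17 'd': e→18
  n18 'de': a→19
  n19 'dea': ·  ←P5
  n20 'bd': ·  ←P6

BFS fail/out derivation:
  fail(1) 'c': from fail(0)=0 chase 'c': 0 ⇒ 0;  out=∅∪out(0)=∅
  fail(6) 'e': from fail(0)=0 chase 'e': 0 ⇒ 0;  out={4}∪out(0)={4}
  fail(11) 'b': from fail(0)=0 chase 'b': 0 ⇒ 0;  out=∅∪out(0)=∅
  fail(17) 'd': from fail(0)=0 chase 'd': 0 ⇒ 0;  out=∅∪out(0)=∅
  fail(2) 'ce': from fail(1)=0 chase 'e': 0 ⇒ 6;  out={0}∪out(6)={0,4}
  fail(3) 'cb': from fail(1)=0 chase 'b': 0 ⇒ 11;  out=∅∪out(11)=∅
  fail(7) 'ea': from fail(6)=0 chase 'a': 0 ⇒ 0;  out=∅∪out(0)=∅
  fail(12) 'bb': from fail(11)=0 chase 'b': 0 ⇒ 11;  out=∅∪out(11)=∅
  fail(18) 'de': from fail(17)=0 chase 'e': 0 ⇒ 6;  out=∅∪out(6)={4}
  fail(20) 'bd': from fail(11)=0 chase 'd': 0 ⇒ 17;  out={6}∪out(17)={6}
  fail(4) 'cbb': from fail(3)=11 chase 'b': 11 ⇒ 12;  out=∅∪out(12)=∅
  fail(8) 'eac': from fail(7)=0 chase 'c': 0 ⇒ 1;  out=∅∪out(1)=∅
  fail(13) 'bba': from fail(12)=11 chase 'a': 11→0 ⇒ 0;  out=∅∪out(0)=∅
  fail(19) 'dea': from fail(18)=6 chase 'a': 6 ⇒ 7;  out={5}∪out(7)={5}
  fail(5) 'cbbd': from fail(4)=12 chase 'd': 12→11 ⇒ 20;  out={1}∪out(20)={1,6}
  fail(9) 'eacd': from fail(8)=1 chase 'd': 1→0 ⇒ 17;  out=∅∪out(17)=∅
  fail(14) 'bbab': from fail(13)=0 chase 'b': 0 ⇒ 11;  out=∅∪out(11)=∅
  fail(10) 'eacdc': from fail(9)=17 chase 'c': 17→0 ⇒ 1;  out={2}∪out(1)={2}
  fail(15) 'bbabd': from fail(14)=11 chase 'd': 11 ⇒ 20;  out=∅∪out(20)={6}
  fail(16) 'bbabdc': from fail(15)=20 chase 'c': 20→17→0 ⇒ 1;  out={3}∪out(1)={3}

Text stream:
pos 0 'c': at 1
pos 1 'd': at 17 (fail-walked)
pos 2 'b': at 11 (fail-walked)
pos 3 'a': at 0 (fail-walked)
pos 4 'a': at 0
pos 5 'b': at 11
pos 6 'd': at 20  ** P6@[5:6]
pos 7 'e': at 18 (fail-walked)  ** P4@[7:7]
pos 8 'a': at 19  ** P5@[6:8]
pos 9 'e': at 6 (fail-walked)  ** P4@[9:9]
pos 10 'c': at 1 (fail-walked)
pos 11 'e': at 2  ** P0@[10:11],P4@[11:11]
pos 12 'b': at 11 (fail-walked)
pos 13 'd': at 20  ** P6@[12:13]
pos 14 'b': at 11 (fail-walked)
pos 15 'b': at 12
pos 16 'a': at 13
pos 17 'b': at 14
pos 18 'd': at 15  ** P6@[17:18]
pos 19 'c': at 16  ** P3@[14:19]
pos 20 'b': at 3 (fail-walked)
pos 21 'c': at 1 (fail-walked)
pos 22 'e': at 2  ** P0@[21:22],P4@[22:22]
pos 23 'c': at 1 (fail-walked)
pos 24 'd': at 17 (fail-walked)
pos 25 'b': at 11 (fail-walked)
pos 26 'b': at 12
pos 27 'a': at 13
pos 28 'b': at 14
pos 29 'd': at 15  ** P6@[28:29]
pos 30 'c': at 16  ** P3@[25:30]
pos 31 'a': at 0 (fail-walked)
pos 32 'c': at 1

All matches (sorted): [[6,6],[7,4],[8,5],[9,4],[11,0],[11,4],[13,6],[18,6],[19,3],[22,0],[22,4],[29,6],[30,3]]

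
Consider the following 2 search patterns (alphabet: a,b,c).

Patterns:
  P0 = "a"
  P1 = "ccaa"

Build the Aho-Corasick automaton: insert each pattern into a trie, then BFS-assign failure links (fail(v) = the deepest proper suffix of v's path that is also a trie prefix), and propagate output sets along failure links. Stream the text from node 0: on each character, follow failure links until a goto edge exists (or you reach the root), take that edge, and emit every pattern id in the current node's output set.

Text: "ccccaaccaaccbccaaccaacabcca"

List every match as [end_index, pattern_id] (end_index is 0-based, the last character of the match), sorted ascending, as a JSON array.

Build automaton:
Trie (insert patterns):
  n0 'ε': a→1 c→2
  n1 'a': ·  [P0 ends]
  n2 'c': c→3
  n3 'cc': a→4
  n4 'cca': a→5
  n5 'ccaa': ·  [P1 ends]

Failure links (BFS by depth):
  fail(1) 'a': from fail(0)=0 chase 'a': 0 ⇒ 0;  out={0}∪out(0)={0}
  fail(2) 'c': from fail(0)=0 chase 'c': 0 ⇒ 0;  out=∅∪out(0)=∅
  fail(3) 'cc': from fail(2)=0 chase 'c': 0 ⇒ 2;  out=∅∪out(2)=∅
  fail(4) 'cca': from fail(3)=2 chase 'a': 2→0 ⇒ 1;  out=∅∪out(1)={0}
  fail(5) 'ccaa': from fail(4)=1 chase 'a': 1→0 ⇒ 1;  out={1}∪out(1)={0,1}

Scan:
[0] read 'c'  n0⇒n2
[1] read 'c'  n2⇒n3
[2] read 'c'  n3⇒n3 (via fail)
[3] read 'c'  n3⇒n3 (via fail)
[4] read 'a'  n3⇒n4  emit P0@[4:4]
[5] read 'a'  n4⇒n5  emit P0@[5:5],P1@[2:5]
[6] read 'c'  n5⇒n2 (via fail)
[7] read 'c'  n2⇒n3
[8] read 'a'  n3⇒n4  emit P0@[8:8]
[9] read 'a'  n4⇒n5  emit P0@[9:9],P1@[6:9]
[10] read 'c'  n5⇒n2 (via fail)
[11] read 'c'  n2⇒n3
[12] read 'b'  n3⇒n0 (via fail)
[13] read 'c'  n0⇒n2
[14] read 'c'  n2⇒n3
[15] read 'a'  n3⇒n4  emit P0@[15:15]
[16] read 'a'  n4⇒n5  emit P0@[16:16],P1@[13:16]
[17] read 'c'  n5⇒n2 (via fail)
[18] read 'c'  n2⇒n3
[19] read 'a'  n3⇒n4  emit P0@[19:19]
[20] read 'a'  n4⇒n5  emit P0@[20:20],P1@[17:20]
[21] read 'c'  n5⇒n2 (via fail)
[22] read 'a'  n2⇒n1 (via fail)  emit P0@[22:22]
[23] read 'b'  n1⇒n0 (via fail)
[24] read 'c'  n0⇒n2
[25] read 'c'  n2⇒n3
[26] read 'a'  n3⇒n4  emit P0@[26:26]

All matches (sorted): [[4,0],[5,0],[5,1],[8,0],[9,0],[9,1],[15,0],[16,0],[16,1],[19,0],[20,0],[20,1],[22,0],[26,0]]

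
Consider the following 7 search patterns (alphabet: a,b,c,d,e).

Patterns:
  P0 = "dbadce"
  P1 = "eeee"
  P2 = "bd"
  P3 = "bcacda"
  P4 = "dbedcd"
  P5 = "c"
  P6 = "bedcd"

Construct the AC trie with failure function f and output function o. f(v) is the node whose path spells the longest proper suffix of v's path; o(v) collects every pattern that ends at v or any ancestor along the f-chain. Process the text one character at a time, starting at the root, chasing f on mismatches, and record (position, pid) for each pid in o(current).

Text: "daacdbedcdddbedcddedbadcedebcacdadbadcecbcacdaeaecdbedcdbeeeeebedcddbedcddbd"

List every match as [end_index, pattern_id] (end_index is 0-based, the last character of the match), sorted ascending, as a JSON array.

Construct AC machine:
Trie nodes:
  0='ε' goto b→11 c→22 d→1 e→7
  1='d' goto b→2
  2='db' goto a→3 e→18
  3='dba' goto d→4
  4='dbad' goto c→5
  5='dbadc' goto e→6
  6='dbadce' goto ·  [P0 ends]
  7='e' goto e→8
  8='ee' goto e→9
  9='eee' goto e→10
  10='eeee' goto ·  [P1 ends]
  11='b' goto c→13 d→12 e→23
  12='bd' goto ·  [P2 ends]
  13='bc' goto a→14
  14='bca' goto c→15
  15='bcac' goto d→16
  16='bcacd' goto a→17
  17='bcacda' goto ·  [P3 ends]
  18='dbe' goto d→19
  19='dbed' goto c→20
  20='dbedc' goto d→21
  21='dbedcd' goto ·  [P4 ends]
  22='c' goto ·  [P5 ends]
  23='be' goto d→24
  24='bed' goto c→25
  25='bedc' goto d→26
  26='bedcd' goto ·  [P6 ends]

BFS fail/out derivation:
  n1('d'): parent n0 fail=0; on 'd' 0 → fail=0;  out ∅∪∅=∅
  n7('e'): parent n0 fail=0; on 'e' 0 → fail=0;  out ∅∪∅=∅
  n11('b'): parent n0 fail=0; on 'b' 0 → fail=0;  out ∅∪∅=∅
  n22('c'): parent n0 fail=0; on 'c' 0 → fail=0;  out {5}∪∅={5}
  n2('db'): parent n1 fail=0; on 'b' 0 → fail=11;  out ∅∪∅=∅
  n8('ee'): parent n7 fail=0; on 'e' 0 → fail=7;  out ∅∪∅=∅
  n12('bd'): parent n11 fail=0; on 'd' 0 → fail=1;  out {2}∪∅={2}
  n13('bc'): parent n11 fail=0; on 'c' 0 → fail=22;  out ∅∪{5}={5}
  n23('be'): parent n11 fail=0; on 'e' 0 → fail=7;  out ∅∪∅=∅
  n3('dba'): parent n2 fail=11; on 'a' 11→0 → fail=0;  out ∅∪∅=∅
  n9('eee'): parent n8 fail=7; on 'e' 7 → fail=8;  out ∅∪∅=∅
  n14('bca'): parent n13 fail=22; on 'a' 22→0 → fail=0;  out ∅∪∅=∅
  n18('dbe'): parent n2 fail=11; on 'e' 11 → fail=23;  out ∅∪∅=∅
  n24('bed'): parent n23 fail=7; on 'd' 7→0 → fail=1;  out ∅∪∅=∅
  n4('dbad'): parent n3 fail=0; on 'd' 0 → fail=1;  out ∅∪∅=∅
  n10('eeee'): parent n9 fail=8; on 'e' 8 → fail=9;  out {1}∪∅={1}
  n15('bcac'): parent n14 fail=0; on 'c' 0 → fail=22;  out ∅∪{5}={5}
  n19('dbed'): parent n18 fail=23; on 'd' 23 → fail=24;  out ∅∪∅=∅
  n25('bedc'): parent n24 fail=1; on 'c' 1→0 → fail=22;  out ∅∪{5}={5}
  n5('dbadc'): parent n4 fail=1; on 'c' 1→0 → fail=22;  out ∅∪{5}={5}
  n16('bcacd'): parent n15 fail=22; on 'd' 22→0 → fail=1;  out ∅∪∅=∅
  n20('dbedc'): parent n19 fail=24; on 'c' 24 → fail=25;  out ∅∪{5}={5}
  n26('bedcd'): parent n25 fail=22; on 'd' 22→0 → fail=1;  out {6}∪∅={6}
  n6('dbadce'): parent n5 fail=22; on 'e' 22→0 → fail=7;  out {0}∪∅={0}
  n17('bcacda'): parent n16 fail=1; on 'a' 1→0 → fail=0;  out {3}∪∅={3}
  n21('dbedcd'): parent n20 fail=25; on 'd' 25 → fail=26;  out {4}∪{6}={4,6}

Run:
[0] read 'd'  n0⇒n1
[1] read 'a'  n1⇒n0 ·f
[2] read 'a'  n0⇒n0
[3] read 'c'  n0⇒n22  ** P5@[3:3]
[4] read 'd'  n22⇒n1 ·f
[5] read 'b'  n1⇒n2
[6] read 'e'  n2⇒n18
[7] read 'd'  n18⇒n19
[8] read 'c'  n19⇒n20  ** P5@[8:8]
[9] read 'd'  n20⇒n21  ** P4@[4:9],P6@[5:9]
[10] read 'd'  n21⇒n1 ·f
[11] read 'd'  n1⇒n1 ·f
[12] read 'b'  n1⇒n2
[13] read 'e'  n2⇒n18
[14] read 'd'  n18⇒n19
[15] read 'c'  n19⇒n20  ** P5@[15:15]
[16] read 'd'  n20⇒n21  ** P4@[11:16],P6@[12:16]
[17] read 'd'  n21⇒n1 ·f
[18] read 'e'  n1⇒n7 ·f
[19] read 'd'  n7⇒n1 ·f
[20] read 'b'  n1⇒n2
[21] read 'a'  n2⇒n3
[22] read 'd'  n3⇒n4
[23] read 'c'  n4⇒n5  ** P5@[23:23]
[24] read 'e'  n5⇒n6  ** P0@[19:24]
[25] read 'd'  n6⇒n1 ·f
[26] read 'e'  n1⇒n7 ·f
[27] read 'b'  n7⇒n11 ·f
[28] read 'c'  n11⇒n13  ** P5@[28:28]
[29] read 'a'  n13⇒n14
[30] read 'c'  n14⇒n15  ** P5@[30:30]
[31] read 'd'  n15⇒n16
[32] read 'a'  n16⇒n17  ** P3@[27:32]
[33] read 'd'  n17⇒n1 ·f
[34] read 'b'  n1⇒n2
[35] read 'a'  n2⇒n3
[36] read 'd'  n3⇒n4
[37] read 'c'  n4⇒n5  ** P5@[37:37]
[38] read 'e'  n5⇒n6  ** P0@[33:38]
[39] read 'c'  n6⇒n22 ·f  ** P5@[39:39]
[40] read 'b'  n22⇒n11 ·f
[41] read 'c'  n11⇒n13  ** P5@[41:41]
[42] read 'a'  n13⇒n14
[43] read 'c'  n14⇒n15  ** P5@[43:43]
[44] read 'd'  n15⇒n16
[45] read 'a'  n16⇒n17  ** P3@[40:45]
[46] read 'e'  n17⇒n7 ·f
[47] read 'a'  n7⇒n0 ·f
[48] read 'e'  n0⇒n7
[49] read 'c'  n7⇒n22 ·f  ** P5@[49:49]
[50] read 'd'  n22⇒n1 ·f
[51] read 'b'  n1⇒n2
[52] read 'e'  n2⇒n18
[53] read 'd'  n18⇒n19
[54] read 'c'  n19⇒n20  ** P5@[54:54]
[55] read 'd'  n20⇒n21  ** P4@[50:55],P6@[51:55]
[56] read 'b'  n21⇒n2 ·f
[57] read 'e'  n2⇒n18
[58] read 'e'  n18⇒n8 ·f
[59] read 'e'  n8⇒n9
[60] read 'e'  n9⇒n10  ** P1@[57:60]
[61] read 'e'  n10⇒n10 ·f  ** P1@[58:61]
[62] read 'b'  n10⇒n11 ·f
[63] read 'e'  n11⇒n23
[64] read 'd'  n23⇒n24
[65] read 'c'  n24⇒n25  ** P5@[65:65]
[66] read 'd'  n25⇒n26  ** P6@[62:66]
[67] read 'd'  n26⇒n1 ·f
[68] read 'b'  n1⇒n2
[69] read 'e'  n2⇒n18
[70] read 'd'  n18⇒n19
[71] read 'c'  n19⇒n20  ** P5@[71:71]
[72] read 'd'  n20⇒n21  ** P4@[67:72],P6@[68:72]
[73] read 'd'  n21⇒n1 ·f
[74] read 'b'  n1⇒n2
[75] read 'd'  n2⇒n12 ·f  ** P2@[74:75]

All matches (sorted): [[3,5],[8,5],[9,4],[9,6],[15,5],[16,4],[16,6],[23,5],[24,0],[28,5],[30,5],[32,3],[37,5],[38,0],[39,5],[41,5],[43,5],[45,3],[49,5],[54,5],[55,4],[55,6],[60,1],[61,1],[65,5],[66,6],[71,5],[72,4],[72,6],[75,2]]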